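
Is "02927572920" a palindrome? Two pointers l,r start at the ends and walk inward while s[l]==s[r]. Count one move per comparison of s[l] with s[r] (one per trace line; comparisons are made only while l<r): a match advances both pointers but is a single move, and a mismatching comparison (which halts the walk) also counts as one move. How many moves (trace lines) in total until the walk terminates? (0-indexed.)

l=0 r=10: '0'=='0', l++,r--
l=1 r=9: '2'=='2', l++,r--
l=2 r=8: '9'=='9', l++,r--
l=3 r=7: '2'=='2', l++,r--
l=4 r=6: '7'=='7', l++,r--

5 moves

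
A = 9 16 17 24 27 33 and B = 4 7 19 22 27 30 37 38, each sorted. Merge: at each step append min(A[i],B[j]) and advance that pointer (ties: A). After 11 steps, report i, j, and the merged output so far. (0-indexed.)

i=5, j=6, merged so far=[4, 7, 9, 16, 17, 19, 22, 24, 27, 27, 30]

i=0 j=0: A[i]=9>B[j]=4 take 4, j++
i=0 j=1: A[i]=9>B[j]=7 take 7, j++
i=0 j=2: A[i]=9<=B[j]=19 take 9, i++
i=1 j=2: A[i]=16<=B[j]=19 take 16, i++
i=2 j=2: A[i]=17<=B[j]=19 take 17, i++
i=3 j=2: A[i]=24>B[j]=19 take 19, j++
i=3 j=3: A[i]=24>B[j]=22 take 22, j++
i=3 j=4: A[i]=24<=B[j]=27 take 24, i++
i=4 j=4: A[i]=27<=B[j]=27 take 27, i++
i=5 j=4: A[i]=33>B[j]=27 take 27, j++
i=5 j=5: A[i]=33>B[j]=30 take 30, j++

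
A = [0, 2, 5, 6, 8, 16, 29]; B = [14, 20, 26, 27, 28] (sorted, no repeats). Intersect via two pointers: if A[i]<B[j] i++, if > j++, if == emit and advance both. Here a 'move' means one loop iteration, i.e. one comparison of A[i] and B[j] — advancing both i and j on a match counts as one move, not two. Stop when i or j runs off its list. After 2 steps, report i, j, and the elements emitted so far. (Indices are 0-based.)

i=2, j=0, emitted=[]

[i=0,j=0] 0<14 → i++
[i=1,j=0] 2<14 → i++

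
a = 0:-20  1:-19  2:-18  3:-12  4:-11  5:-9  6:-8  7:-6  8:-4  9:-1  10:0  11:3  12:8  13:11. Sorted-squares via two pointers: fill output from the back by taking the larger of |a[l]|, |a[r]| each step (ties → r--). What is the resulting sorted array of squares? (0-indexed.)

[0,13] |-20|>|11| out[13]=400 → l++
[1,13] |-19|>|11| out[12]=361 → l++
[2,13] |-18|>|11| out[11]=324 → l++
[3,13] |-12|>|11| out[10]=144 → l++
[4,13] |-11|<=|11| out[9]=121 → r--
[4,12] |-11|>|8| out[8]=121 → l++
[5,12] |-9|>|8| out[7]=81 → l++
[6,12] |-8|<=|8| out[6]=64 → r--
[6,11] |-8|>|3| out[5]=64 → l++
[7,11] |-6|>|3| out[4]=36 → l++
[8,11] |-4|>|3| out[3]=16 → l++
[9,11] |-1|<=|3| out[2]=9 → r--
[9,10] |-1|>|0| out[1]=1 → l++
[10,10] |0|<=|0| out[0]=0 → r--

[0, 1, 9, 16, 36, 64, 64, 81, 121, 121, 144, 324, 361, 400]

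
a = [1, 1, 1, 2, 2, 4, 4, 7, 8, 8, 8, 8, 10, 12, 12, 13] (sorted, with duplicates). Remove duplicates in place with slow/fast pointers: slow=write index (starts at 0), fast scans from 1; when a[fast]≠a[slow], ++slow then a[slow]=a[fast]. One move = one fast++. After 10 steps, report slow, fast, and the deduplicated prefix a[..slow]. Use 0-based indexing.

slow=4, fast=11, prefix=[1, 2, 4, 7, 8]

slow=0 fast=1: a[fast]=1=a[slow] dup, fast++
slow=0 fast=2: a[fast]=1=a[slow] dup, fast++
slow=0 fast=3: a[fast]=2≠a[slow]=1 write a[1]=2, slow++,fast++
slow=1 fast=4: a[fast]=2=a[slow] dup, fast++
slow=1 fast=5: a[fast]=4≠a[slow]=2 write a[2]=4, slow++,fast++
slow=2 fast=6: a[fast]=4=a[slow] dup, fast++
slow=2 fast=7: a[fast]=7≠a[slow]=4 write a[3]=7, slow++,fast++
slow=3 fast=8: a[fast]=8≠a[slow]=7 write a[4]=8, slow++,fast++
slow=4 fast=9: a[fast]=8=a[slow] dup, fast++
slow=4 fast=10: a[fast]=8=a[slow] dup, fast++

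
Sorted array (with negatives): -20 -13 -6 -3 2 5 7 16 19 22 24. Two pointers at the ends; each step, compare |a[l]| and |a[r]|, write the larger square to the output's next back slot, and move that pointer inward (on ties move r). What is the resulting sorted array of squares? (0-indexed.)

[4, 9, 25, 36, 49, 169, 256, 361, 400, 484, 576]

l=0 r=10: |-20|<=|24| out[10]=576, r--
l=0 r=9: |-20|<=|22| out[9]=484, r--
l=0 r=8: |-20|>|19| out[8]=400, l++
l=1 r=8: |-13|<=|19| out[7]=361, r--
l=1 r=7: |-13|<=|16| out[6]=256, r--
l=1 r=6: |-13|>|7| out[5]=169, l++
l=2 r=6: |-6|<=|7| out[4]=49, r--
l=2 r=5: |-6|>|5| out[3]=36, l++
l=3 r=5: |-3|<=|5| out[2]=25, r--
l=3 r=4: |-3|>|2| out[1]=9, l++
l=4 r=4: |2|<=|2| out[0]=4, r--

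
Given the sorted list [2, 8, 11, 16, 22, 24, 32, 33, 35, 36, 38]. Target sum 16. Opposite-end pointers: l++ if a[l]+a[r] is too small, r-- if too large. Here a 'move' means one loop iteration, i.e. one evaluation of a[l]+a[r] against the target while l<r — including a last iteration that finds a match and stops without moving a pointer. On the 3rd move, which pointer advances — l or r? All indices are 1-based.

r

l=1 r=11: 2+38=40 >16, r--
l=1 r=10: 2+36=38 >16, r--
l=1 r=9: 2+35=37 >16, r--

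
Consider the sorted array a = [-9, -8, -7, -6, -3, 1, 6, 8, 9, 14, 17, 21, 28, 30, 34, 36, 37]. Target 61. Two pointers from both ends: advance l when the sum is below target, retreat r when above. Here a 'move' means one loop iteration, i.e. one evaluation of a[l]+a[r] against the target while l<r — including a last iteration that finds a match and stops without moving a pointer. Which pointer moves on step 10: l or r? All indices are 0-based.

[0,16] -9+37=28 <61 → l++
[1,16] -8+37=29 <61 → l++
[2,16] -7+37=30 <61 → l++
[3,16] -6+37=31 <61 → l++
[4,16] -3+37=34 <61 → l++
[5,16] 1+37=38 <61 → l++
[6,16] 6+37=43 <61 → l++
[7,16] 8+37=45 <61 → l++
[8,16] 9+37=46 <61 → l++
[9,16] 14+37=51 <61 → l++

l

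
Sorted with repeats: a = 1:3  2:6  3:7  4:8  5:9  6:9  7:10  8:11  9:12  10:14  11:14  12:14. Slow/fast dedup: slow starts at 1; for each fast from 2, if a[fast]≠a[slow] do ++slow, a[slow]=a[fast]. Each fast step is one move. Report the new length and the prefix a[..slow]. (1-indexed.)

length 9; prefix = [3, 6, 7, 8, 9, 10, 11, 12, 14]

(s=1,f=2) a[fast]=6≠a[slow]=3 write a[2]=6 → slow++,fast++
(s=2,f=3) a[fast]=7≠a[slow]=6 write a[3]=7 → slow++,fast++
(s=3,f=4) a[fast]=8≠a[slow]=7 write a[4]=8 → slow++,fast++
(s=4,f=5) a[fast]=9≠a[slow]=8 write a[5]=9 → slow++,fast++
(s=5,f=6) a[fast]=9=a[slow] dup → fast++
(s=5,f=7) a[fast]=10≠a[slow]=9 write a[6]=10 → slow++,fast++
(s=6,f=8) a[fast]=11≠a[slow]=10 write a[7]=11 → slow++,fast++
(s=7,f=9) a[fast]=12≠a[slow]=11 write a[8]=12 → slow++,fast++
(s=8,f=10) a[fast]=14≠a[slow]=12 write a[9]=14 → slow++,fast++
(s=9,f=11) a[fast]=14=a[slow] dup → fast++
(s=9,f=12) a[fast]=14=a[slow] dup → fast++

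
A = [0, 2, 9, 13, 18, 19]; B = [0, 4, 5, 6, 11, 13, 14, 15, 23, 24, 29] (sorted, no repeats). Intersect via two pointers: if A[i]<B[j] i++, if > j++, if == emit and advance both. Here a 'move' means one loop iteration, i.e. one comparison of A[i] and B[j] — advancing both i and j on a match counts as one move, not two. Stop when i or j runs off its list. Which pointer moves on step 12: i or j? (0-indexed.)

i

i=0 j=0: 0==0 emit, i++,j++
i=1 j=1: 2<4, i++
i=2 j=1: 9>4, j++
i=2 j=2: 9>5, j++
i=2 j=3: 9>6, j++
i=2 j=4: 9<11, i++
i=3 j=4: 13>11, j++
i=3 j=5: 13==13 emit, i++,j++
i=4 j=6: 18>14, j++
i=4 j=7: 18>15, j++
i=4 j=8: 18<23, i++
i=5 j=8: 19<23, i++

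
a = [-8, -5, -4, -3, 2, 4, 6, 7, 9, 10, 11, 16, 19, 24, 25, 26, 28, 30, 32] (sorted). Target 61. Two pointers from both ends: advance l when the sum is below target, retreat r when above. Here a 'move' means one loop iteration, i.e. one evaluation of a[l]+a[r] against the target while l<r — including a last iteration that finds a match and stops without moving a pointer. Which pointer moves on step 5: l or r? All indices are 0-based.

[0,18] -8+32=24 <61 → l++
[1,18] -5+32=27 <61 → l++
[2,18] -4+32=28 <61 → l++
[3,18] -3+32=29 <61 → l++
[4,18] 2+32=34 <61 → l++

l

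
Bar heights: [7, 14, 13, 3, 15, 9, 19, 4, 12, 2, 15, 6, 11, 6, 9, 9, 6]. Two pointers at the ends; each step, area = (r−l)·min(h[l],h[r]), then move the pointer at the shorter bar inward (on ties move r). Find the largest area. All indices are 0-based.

max area = 126

[0,16] min(7,6)*16=96 best=96 * → r--
[0,15] min(7,9)*15=105 best=105 * → l++
[1,15] min(14,9)*14=126 best=126 * → r--
[1,14] min(14,9)*13=117 best=126 → r--
[1,13] min(14,6)*12=72 best=126 → r--
[1,12] min(14,11)*11=121 best=126 → r--
[1,11] min(14,6)*10=60 best=126 → r--
[1,10] min(14,15)*9=126 best=126 → l++
[2,10] min(13,15)*8=104 best=126 → l++
[3,10] min(3,15)*7=21 best=126 → l++
[4,10] min(15,15)*6=90 best=126 → r--
[4,9] min(15,2)*5=10 best=126 → r--
[4,8] min(15,12)*4=48 best=126 → r--
[4,7] min(15,4)*3=12 best=126 → r--
[4,6] min(15,19)*2=30 best=126 → l++
[5,6] min(9,19)*1=9 best=126 → l++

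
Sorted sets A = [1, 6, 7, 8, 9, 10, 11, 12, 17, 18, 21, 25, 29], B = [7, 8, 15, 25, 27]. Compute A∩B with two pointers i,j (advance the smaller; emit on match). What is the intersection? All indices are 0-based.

i=0 j=0: 1<7, i++
i=1 j=0: 6<7, i++
i=2 j=0: 7==7 emit, i++,j++
i=3 j=1: 8==8 emit, i++,j++
i=4 j=2: 9<15, i++
i=5 j=2: 10<15, i++
i=6 j=2: 11<15, i++
i=7 j=2: 12<15, i++
i=8 j=2: 17>15, j++
i=8 j=3: 17<25, i++
i=9 j=3: 18<25, i++
i=10 j=3: 21<25, i++
i=11 j=3: 25==25 emit, i++,j++
i=12 j=4: 29>27, j++

intersection = [7, 8, 25]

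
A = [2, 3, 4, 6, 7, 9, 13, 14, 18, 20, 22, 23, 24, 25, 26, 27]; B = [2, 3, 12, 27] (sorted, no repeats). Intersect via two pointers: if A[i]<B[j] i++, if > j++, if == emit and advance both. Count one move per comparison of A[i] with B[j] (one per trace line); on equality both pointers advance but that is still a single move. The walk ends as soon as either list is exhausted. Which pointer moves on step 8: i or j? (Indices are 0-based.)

[i=0,j=0] 2==2 emit → i++,j++
[i=1,j=1] 3==3 emit → i++,j++
[i=2,j=2] 4<12 → i++
[i=3,j=2] 6<12 → i++
[i=4,j=2] 7<12 → i++
[i=5,j=2] 9<12 → i++
[i=6,j=2] 13>12 → j++
[i=6,j=3] 13<27 → i++

i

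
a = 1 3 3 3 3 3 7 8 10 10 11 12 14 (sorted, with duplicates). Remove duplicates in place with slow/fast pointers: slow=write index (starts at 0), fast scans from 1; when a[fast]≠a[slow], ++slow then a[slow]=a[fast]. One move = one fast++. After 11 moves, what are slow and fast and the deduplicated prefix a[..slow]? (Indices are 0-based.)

slow=0 fast=1: a[fast]=3≠a[slow]=1 write a[1]=3, slow++,fast++
slow=1 fast=2: a[fast]=3=a[slow] dup, fast++
slow=1 fast=3: a[fast]=3=a[slow] dup, fast++
slow=1 fast=4: a[fast]=3=a[slow] dup, fast++
slow=1 fast=5: a[fast]=3=a[slow] dup, fast++
slow=1 fast=6: a[fast]=7≠a[slow]=3 write a[2]=7, slow++,fast++
slow=2 fast=7: a[fast]=8≠a[slow]=7 write a[3]=8, slow++,fast++
slow=3 fast=8: a[fast]=10≠a[slow]=8 write a[4]=10, slow++,fast++
slow=4 fast=9: a[fast]=10=a[slow] dup, fast++
slow=4 fast=10: a[fast]=11≠a[slow]=10 write a[5]=11, slow++,fast++
slow=5 fast=11: a[fast]=12≠a[slow]=11 write a[6]=12, slow++,fast++

slow=6, fast=12, prefix=[1, 3, 7, 8, 10, 11, 12]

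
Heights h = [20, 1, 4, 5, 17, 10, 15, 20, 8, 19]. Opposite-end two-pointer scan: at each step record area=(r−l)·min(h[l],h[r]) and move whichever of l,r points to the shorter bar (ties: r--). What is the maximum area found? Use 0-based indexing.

max area = 171

[0,9] min(20,19)*9=171 best=171 * → r--
[0,8] min(20,8)*8=64 best=171 → r--
[0,7] min(20,20)*7=140 best=171 → r--
[0,6] min(20,15)*6=90 best=171 → r--
[0,5] min(20,10)*5=50 best=171 → r--
[0,4] min(20,17)*4=68 best=171 → r--
[0,3] min(20,5)*3=15 best=171 → r--
[0,2] min(20,4)*2=8 best=171 → r--
[0,1] min(20,1)*1=1 best=171 → r--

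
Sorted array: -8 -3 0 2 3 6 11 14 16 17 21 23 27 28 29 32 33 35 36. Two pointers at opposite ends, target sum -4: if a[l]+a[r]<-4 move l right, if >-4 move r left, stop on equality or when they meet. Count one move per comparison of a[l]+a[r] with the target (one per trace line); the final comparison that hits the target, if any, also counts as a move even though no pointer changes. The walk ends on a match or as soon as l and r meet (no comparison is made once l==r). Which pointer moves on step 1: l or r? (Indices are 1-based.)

r

[1,19] -8+36=28 >-4 → r--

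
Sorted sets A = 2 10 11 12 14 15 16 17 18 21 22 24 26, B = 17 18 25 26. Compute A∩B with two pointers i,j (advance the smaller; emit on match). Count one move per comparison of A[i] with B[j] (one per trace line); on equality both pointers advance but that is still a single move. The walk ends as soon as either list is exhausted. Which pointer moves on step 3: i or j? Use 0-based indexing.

[i=0,j=0] 2<17 → i++
[i=1,j=0] 10<17 → i++
[i=2,j=0] 11<17 → i++

i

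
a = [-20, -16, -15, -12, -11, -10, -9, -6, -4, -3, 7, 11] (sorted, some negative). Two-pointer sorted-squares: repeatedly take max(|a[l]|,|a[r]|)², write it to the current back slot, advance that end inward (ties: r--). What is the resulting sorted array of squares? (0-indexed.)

[9, 16, 36, 49, 81, 100, 121, 121, 144, 225, 256, 400]

l=0 r=11: |-20|>|11| out[11]=400, l++
l=1 r=11: |-16|>|11| out[10]=256, l++
l=2 r=11: |-15|>|11| out[9]=225, l++
l=3 r=11: |-12|>|11| out[8]=144, l++
l=4 r=11: |-11|<=|11| out[7]=121, r--
l=4 r=10: |-11|>|7| out[6]=121, l++
l=5 r=10: |-10|>|7| out[5]=100, l++
l=6 r=10: |-9|>|7| out[4]=81, l++
l=7 r=10: |-6|<=|7| out[3]=49, r--
l=7 r=9: |-6|>|-3| out[2]=36, l++
l=8 r=9: |-4|>|-3| out[1]=16, l++
l=9 r=9: |-3|<=|-3| out[0]=9, r--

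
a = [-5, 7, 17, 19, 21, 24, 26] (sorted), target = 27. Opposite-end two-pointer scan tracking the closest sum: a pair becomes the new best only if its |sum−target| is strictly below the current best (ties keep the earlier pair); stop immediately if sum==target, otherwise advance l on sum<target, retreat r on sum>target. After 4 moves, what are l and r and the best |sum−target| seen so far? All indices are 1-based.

l=1 r=7: -5+26=21 d=6 *, l++
l=2 r=7: 7+26=33 d=6, r--
l=2 r=6: 7+24=31 d=4 *, r--
l=2 r=5: 7+21=28 d=1 *, r--

l=2, r=4, best |Δ|=1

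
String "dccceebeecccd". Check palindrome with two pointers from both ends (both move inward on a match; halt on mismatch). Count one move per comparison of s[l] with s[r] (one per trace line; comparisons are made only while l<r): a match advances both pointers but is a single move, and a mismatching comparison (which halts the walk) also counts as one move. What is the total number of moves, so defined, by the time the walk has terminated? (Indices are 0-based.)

l=0 r=12: 'd'=='d', l++,r--
l=1 r=11: 'c'=='c', l++,r--
l=2 r=10: 'c'=='c', l++,r--
l=3 r=9: 'c'=='c', l++,r--
l=4 r=8: 'e'=='e', l++,r--
l=5 r=7: 'e'=='e', l++,r--

6 moves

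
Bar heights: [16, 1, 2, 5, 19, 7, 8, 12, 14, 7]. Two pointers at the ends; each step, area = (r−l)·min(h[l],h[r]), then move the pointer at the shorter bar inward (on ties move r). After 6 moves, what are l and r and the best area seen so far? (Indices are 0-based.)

l=0 r=9: min(16,7)*9=63 best=63 *, r--
l=0 r=8: min(16,14)*8=112 best=112 *, r--
l=0 r=7: min(16,12)*7=84 best=112, r--
l=0 r=6: min(16,8)*6=48 best=112, r--
l=0 r=5: min(16,7)*5=35 best=112, r--
l=0 r=4: min(16,19)*4=64 best=112, l++

l=1, r=4, best area=112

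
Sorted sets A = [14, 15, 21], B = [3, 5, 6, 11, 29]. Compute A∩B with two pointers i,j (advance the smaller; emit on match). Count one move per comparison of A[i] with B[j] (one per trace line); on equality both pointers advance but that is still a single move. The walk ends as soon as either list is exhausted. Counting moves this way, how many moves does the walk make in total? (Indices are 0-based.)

i=0 j=0: 14>3, j++
i=0 j=1: 14>5, j++
i=0 j=2: 14>6, j++
i=0 j=3: 14>11, j++
i=0 j=4: 14<29, i++
i=1 j=4: 15<29, i++
i=2 j=4: 21<29, i++

7 moves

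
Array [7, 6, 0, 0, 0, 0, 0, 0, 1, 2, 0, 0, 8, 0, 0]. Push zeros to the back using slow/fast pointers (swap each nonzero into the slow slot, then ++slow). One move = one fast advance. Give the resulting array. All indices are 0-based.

[7, 6, 1, 2, 8, 0, 0, 0, 0, 0, 0, 0, 0, 0, 0]

(s=0,f=0) a[fast]=7≠0 swap→a[0]=7 → slow++,fast++
(s=1,f=1) a[fast]=6≠0 swap→a[1]=6 → slow++,fast++
(s=2,f=2) a[fast]=0 → fast++
(s=2,f=3) a[fast]=0 → fast++
(s=2,f=4) a[fast]=0 → fast++
(s=2,f=5) a[fast]=0 → fast++
(s=2,f=6) a[fast]=0 → fast++
(s=2,f=7) a[fast]=0 → fast++
(s=2,f=8) a[fast]=1≠0 swap→a[2]=1 → slow++,fast++
(s=3,f=9) a[fast]=2≠0 swap→a[3]=2 → slow++,fast++
(s=4,f=10) a[fast]=0 → fast++
(s=4,f=11) a[fast]=0 → fast++
(s=4,f=12) a[fast]=8≠0 swap→a[4]=8 → slow++,fast++
(s=5,f=13) a[fast]=0 → fast++
(s=5,f=14) a[fast]=0 → fast++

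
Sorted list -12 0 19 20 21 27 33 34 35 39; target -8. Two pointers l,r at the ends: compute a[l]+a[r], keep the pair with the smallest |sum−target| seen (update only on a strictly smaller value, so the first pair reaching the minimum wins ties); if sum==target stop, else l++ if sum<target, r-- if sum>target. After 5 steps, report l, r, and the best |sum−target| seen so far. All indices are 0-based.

l=0, r=4, best |Δ|=23

[0,9] -12+39=27 d=35 * → r--
[0,8] -12+35=23 d=31 * → r--
[0,7] -12+34=22 d=30 * → r--
[0,6] -12+33=21 d=29 * → r--
[0,5] -12+27=15 d=23 * → r--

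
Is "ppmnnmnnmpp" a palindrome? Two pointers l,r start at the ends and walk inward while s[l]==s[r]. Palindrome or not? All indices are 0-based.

l=0 r=10: 'p'=='p', l++,r--
l=1 r=9: 'p'=='p', l++,r--
l=2 r=8: 'm'=='m', l++,r--
l=3 r=7: 'n'=='n', l++,r--
l=4 r=6: 'n'=='n', l++,r--

palindrome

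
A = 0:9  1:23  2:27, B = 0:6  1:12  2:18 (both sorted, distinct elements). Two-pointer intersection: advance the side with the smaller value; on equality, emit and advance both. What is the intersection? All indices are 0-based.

intersection = []

[i=0,j=0] 9>6 → j++
[i=0,j=1] 9<12 → i++
[i=1,j=1] 23>12 → j++
[i=1,j=2] 23>18 → j++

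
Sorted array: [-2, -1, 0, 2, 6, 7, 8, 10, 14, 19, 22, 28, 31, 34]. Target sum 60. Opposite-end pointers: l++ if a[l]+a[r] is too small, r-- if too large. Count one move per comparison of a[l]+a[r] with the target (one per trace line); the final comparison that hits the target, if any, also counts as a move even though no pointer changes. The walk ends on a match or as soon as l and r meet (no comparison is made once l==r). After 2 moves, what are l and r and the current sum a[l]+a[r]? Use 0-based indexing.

[0,13] -2+34=32 <60 → l++
[1,13] -1+34=33 <60 → l++

l=2, r=13, sum=34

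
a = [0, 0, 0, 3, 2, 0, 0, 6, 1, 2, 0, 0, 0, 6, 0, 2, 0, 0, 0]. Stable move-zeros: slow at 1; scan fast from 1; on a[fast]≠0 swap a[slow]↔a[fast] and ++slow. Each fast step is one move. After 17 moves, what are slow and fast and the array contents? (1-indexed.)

slow=8, fast=18, a=[3, 2, 6, 1, 2, 6, 2, 0, 0, 0, 0, 0, 0, 0, 0, 0, 0, 0, 0]

slow=1 fast=1: a[fast]=0, fast++
slow=1 fast=2: a[fast]=0, fast++
slow=1 fast=3: a[fast]=0, fast++
slow=1 fast=4: a[fast]=3≠0 swap→a[1]=3, slow++,fast++
slow=2 fast=5: a[fast]=2≠0 swap→a[2]=2, slow++,fast++
slow=3 fast=6: a[fast]=0, fast++
slow=3 fast=7: a[fast]=0, fast++
slow=3 fast=8: a[fast]=6≠0 swap→a[3]=6, slow++,fast++
slow=4 fast=9: a[fast]=1≠0 swap→a[4]=1, slow++,fast++
slow=5 fast=10: a[fast]=2≠0 swap→a[5]=2, slow++,fast++
slow=6 fast=11: a[fast]=0, fast++
slow=6 fast=12: a[fast]=0, fast++
slow=6 fast=13: a[fast]=0, fast++
slow=6 fast=14: a[fast]=6≠0 swap→a[6]=6, slow++,fast++
slow=7 fast=15: a[fast]=0, fast++
slow=7 fast=16: a[fast]=2≠0 swap→a[7]=2, slow++,fast++
slow=8 fast=17: a[fast]=0, fast++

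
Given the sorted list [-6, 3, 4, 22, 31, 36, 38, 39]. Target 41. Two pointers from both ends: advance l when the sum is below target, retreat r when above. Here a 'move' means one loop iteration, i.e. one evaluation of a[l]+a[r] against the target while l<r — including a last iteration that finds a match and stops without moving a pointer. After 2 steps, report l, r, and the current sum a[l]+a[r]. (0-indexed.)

l=1, r=6, sum=41

l=0 r=7: -6+39=33 <41, l++
l=1 r=7: 3+39=42 >41, r--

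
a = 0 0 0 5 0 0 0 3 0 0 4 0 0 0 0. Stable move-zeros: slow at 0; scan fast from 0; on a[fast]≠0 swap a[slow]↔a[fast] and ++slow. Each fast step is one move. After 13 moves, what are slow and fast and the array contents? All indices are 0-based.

slow=3, fast=13, a=[5, 3, 4, 0, 0, 0, 0, 0, 0, 0, 0, 0, 0, 0, 0]

slow=0 fast=0: a[fast]=0, fast++
slow=0 fast=1: a[fast]=0, fast++
slow=0 fast=2: a[fast]=0, fast++
slow=0 fast=3: a[fast]=5≠0 swap→a[0]=5, slow++,fast++
slow=1 fast=4: a[fast]=0, fast++
slow=1 fast=5: a[fast]=0, fast++
slow=1 fast=6: a[fast]=0, fast++
slow=1 fast=7: a[fast]=3≠0 swap→a[1]=3, slow++,fast++
slow=2 fast=8: a[fast]=0, fast++
slow=2 fast=9: a[fast]=0, fast++
slow=2 fast=10: a[fast]=4≠0 swap→a[2]=4, slow++,fast++
slow=3 fast=11: a[fast]=0, fast++
slow=3 fast=12: a[fast]=0, fast++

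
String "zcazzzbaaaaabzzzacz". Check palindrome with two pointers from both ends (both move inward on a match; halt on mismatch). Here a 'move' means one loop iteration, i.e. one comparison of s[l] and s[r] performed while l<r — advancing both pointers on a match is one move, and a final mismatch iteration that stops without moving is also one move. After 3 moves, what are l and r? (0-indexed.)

l=0 r=18: 'z'=='z', l++,r--
l=1 r=17: 'c'=='c', l++,r--
l=2 r=16: 'a'=='a', l++,r--

l=3, r=15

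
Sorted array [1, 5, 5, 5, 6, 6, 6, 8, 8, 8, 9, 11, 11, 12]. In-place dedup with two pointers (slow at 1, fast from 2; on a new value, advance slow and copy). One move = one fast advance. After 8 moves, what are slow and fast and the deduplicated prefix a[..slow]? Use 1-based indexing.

(s=1,f=2) a[fast]=5≠a[slow]=1 write a[2]=5 → slow++,fast++
(s=2,f=3) a[fast]=5=a[slow] dup → fast++
(s=2,f=4) a[fast]=5=a[slow] dup → fast++
(s=2,f=5) a[fast]=6≠a[slow]=5 write a[3]=6 → slow++,fast++
(s=3,f=6) a[fast]=6=a[slow] dup → fast++
(s=3,f=7) a[fast]=6=a[slow] dup → fast++
(s=3,f=8) a[fast]=8≠a[slow]=6 write a[4]=8 → slow++,fast++
(s=4,f=9) a[fast]=8=a[slow] dup → fast++

slow=4, fast=10, prefix=[1, 5, 6, 8]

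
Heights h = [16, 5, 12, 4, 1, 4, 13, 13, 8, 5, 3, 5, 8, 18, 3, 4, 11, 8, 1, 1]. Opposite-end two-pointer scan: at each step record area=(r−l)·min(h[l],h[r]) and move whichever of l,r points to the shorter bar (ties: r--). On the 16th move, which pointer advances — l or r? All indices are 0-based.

[0,19] min(16,1)*19=19 best=19 * → r--
[0,18] min(16,1)*18=18 best=19 → r--
[0,17] min(16,8)*17=136 best=136 * → r--
[0,16] min(16,11)*16=176 best=176 * → r--
[0,15] min(16,4)*15=60 best=176 → r--
[0,14] min(16,3)*14=42 best=176 → r--
[0,13] min(16,18)*13=208 best=208 * → l++
[1,13] min(5,18)*12=60 best=208 → l++
[2,13] min(12,18)*11=132 best=208 → l++
[3,13] min(4,18)*10=40 best=208 → l++
[4,13] min(1,18)*9=9 best=208 → l++
[5,13] min(4,18)*8=32 best=208 → l++
[6,13] min(13,18)*7=91 best=208 → l++
[7,13] min(13,18)*6=78 best=208 → l++
[8,13] min(8,18)*5=40 best=208 → l++
[9,13] min(5,18)*4=20 best=208 → l++

l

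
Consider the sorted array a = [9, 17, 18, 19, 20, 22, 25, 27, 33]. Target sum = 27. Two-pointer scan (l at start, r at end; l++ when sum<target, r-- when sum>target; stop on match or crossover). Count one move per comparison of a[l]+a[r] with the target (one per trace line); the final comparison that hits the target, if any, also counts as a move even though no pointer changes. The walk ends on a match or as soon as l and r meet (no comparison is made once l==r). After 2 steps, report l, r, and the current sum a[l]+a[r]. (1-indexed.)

l=1, r=7, sum=34

l=1 r=9: 9+33=42 >27, r--
l=1 r=8: 9+27=36 >27, r--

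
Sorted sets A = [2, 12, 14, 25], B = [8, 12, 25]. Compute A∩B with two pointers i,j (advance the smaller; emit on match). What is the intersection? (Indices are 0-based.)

[i=0,j=0] 2<8 → i++
[i=1,j=0] 12>8 → j++
[i=1,j=1] 12==12 emit → i++,j++
[i=2,j=2] 14<25 → i++
[i=3,j=2] 25==25 emit → i++,j++

intersection = [12, 25]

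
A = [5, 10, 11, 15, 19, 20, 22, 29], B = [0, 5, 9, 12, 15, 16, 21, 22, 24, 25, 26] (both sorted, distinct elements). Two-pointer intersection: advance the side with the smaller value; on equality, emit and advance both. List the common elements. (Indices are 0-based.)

intersection = [5, 15, 22]

i=0 j=0: 5>0, j++
i=0 j=1: 5==5 emit, i++,j++
i=1 j=2: 10>9, j++
i=1 j=3: 10<12, i++
i=2 j=3: 11<12, i++
i=3 j=3: 15>12, j++
i=3 j=4: 15==15 emit, i++,j++
i=4 j=5: 19>16, j++
i=4 j=6: 19<21, i++
i=5 j=6: 20<21, i++
i=6 j=6: 22>21, j++
i=6 j=7: 22==22 emit, i++,j++
i=7 j=8: 29>24, j++
i=7 j=9: 29>25, j++
i=7 j=10: 29>26, j++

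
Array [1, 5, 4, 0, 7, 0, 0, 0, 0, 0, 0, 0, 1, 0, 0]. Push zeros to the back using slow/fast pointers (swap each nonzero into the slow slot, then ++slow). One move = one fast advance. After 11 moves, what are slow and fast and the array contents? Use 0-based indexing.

slow=4, fast=11, a=[1, 5, 4, 7, 0, 0, 0, 0, 0, 0, 0, 0, 1, 0, 0]

(s=0,f=0) a[fast]=1≠0 swap→a[0]=1 → slow++,fast++
(s=1,f=1) a[fast]=5≠0 swap→a[1]=5 → slow++,fast++
(s=2,f=2) a[fast]=4≠0 swap→a[2]=4 → slow++,fast++
(s=3,f=3) a[fast]=0 → fast++
(s=3,f=4) a[fast]=7≠0 swap→a[3]=7 → slow++,fast++
(s=4,f=5) a[fast]=0 → fast++
(s=4,f=6) a[fast]=0 → fast++
(s=4,f=7) a[fast]=0 → fast++
(s=4,f=8) a[fast]=0 → fast++
(s=4,f=9) a[fast]=0 → fast++
(s=4,f=10) a[fast]=0 → fast++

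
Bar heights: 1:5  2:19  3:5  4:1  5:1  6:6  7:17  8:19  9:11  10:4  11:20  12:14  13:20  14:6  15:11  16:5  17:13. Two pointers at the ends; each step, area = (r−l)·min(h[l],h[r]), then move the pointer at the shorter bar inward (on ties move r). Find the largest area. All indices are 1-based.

l=1 r=17: min(5,13)*16=80 best=80 *, l++
l=2 r=17: min(19,13)*15=195 best=195 *, r--
l=2 r=16: min(19,5)*14=70 best=195, r--
l=2 r=15: min(19,11)*13=143 best=195, r--
l=2 r=14: min(19,6)*12=72 best=195, r--
l=2 r=13: min(19,20)*11=209 best=209 *, l++
l=3 r=13: min(5,20)*10=50 best=209, l++
l=4 r=13: min(1,20)*9=9 best=209, l++
l=5 r=13: min(1,20)*8=8 best=209, l++
l=6 r=13: min(6,20)*7=42 best=209, l++
l=7 r=13: min(17,20)*6=102 best=209, l++
l=8 r=13: min(19,20)*5=95 best=209, l++
l=9 r=13: min(11,20)*4=44 best=209, l++
l=10 r=13: min(4,20)*3=12 best=209, l++
l=11 r=13: min(20,20)*2=40 best=209, r--
l=11 r=12: min(20,14)*1=14 best=209, r--

max area = 209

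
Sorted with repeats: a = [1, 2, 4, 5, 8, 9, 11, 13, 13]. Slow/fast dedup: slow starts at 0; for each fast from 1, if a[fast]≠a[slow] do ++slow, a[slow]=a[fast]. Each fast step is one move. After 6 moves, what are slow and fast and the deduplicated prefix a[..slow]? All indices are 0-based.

slow=0 fast=1: a[fast]=2≠a[slow]=1 write a[1]=2, slow++,fast++
slow=1 fast=2: a[fast]=4≠a[slow]=2 write a[2]=4, slow++,fast++
slow=2 fast=3: a[fast]=5≠a[slow]=4 write a[3]=5, slow++,fast++
slow=3 fast=4: a[fast]=8≠a[slow]=5 write a[4]=8, slow++,fast++
slow=4 fast=5: a[fast]=9≠a[slow]=8 write a[5]=9, slow++,fast++
slow=5 fast=6: a[fast]=11≠a[slow]=9 write a[6]=11, slow++,fast++

slow=6, fast=7, prefix=[1, 2, 4, 5, 8, 9, 11]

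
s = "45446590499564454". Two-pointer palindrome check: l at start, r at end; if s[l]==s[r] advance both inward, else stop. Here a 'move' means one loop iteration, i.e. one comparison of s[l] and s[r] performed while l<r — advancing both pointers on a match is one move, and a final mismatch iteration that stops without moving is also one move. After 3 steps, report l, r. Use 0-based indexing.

l=0 r=16: '4'=='4', l++,r--
l=1 r=15: '5'=='5', l++,r--
l=2 r=14: '4'=='4', l++,r--

l=3, r=13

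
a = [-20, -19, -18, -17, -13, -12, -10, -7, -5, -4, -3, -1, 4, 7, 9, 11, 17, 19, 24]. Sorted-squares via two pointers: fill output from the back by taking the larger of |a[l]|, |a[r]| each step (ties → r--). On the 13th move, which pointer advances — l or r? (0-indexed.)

[0,18] |-20|<=|24| out[18]=576 → r--
[0,17] |-20|>|19| out[17]=400 → l++
[1,17] |-19|<=|19| out[16]=361 → r--
[1,16] |-19|>|17| out[15]=361 → l++
[2,16] |-18|>|17| out[14]=324 → l++
[3,16] |-17|<=|17| out[13]=289 → r--
[3,15] |-17|>|11| out[12]=289 → l++
[4,15] |-13|>|11| out[11]=169 → l++
[5,15] |-12|>|11| out[10]=144 → l++
[6,15] |-10|<=|11| out[9]=121 → r--
[6,14] |-10|>|9| out[8]=100 → l++
[7,14] |-7|<=|9| out[7]=81 → r--
[7,13] |-7|<=|7| out[6]=49 → r--

r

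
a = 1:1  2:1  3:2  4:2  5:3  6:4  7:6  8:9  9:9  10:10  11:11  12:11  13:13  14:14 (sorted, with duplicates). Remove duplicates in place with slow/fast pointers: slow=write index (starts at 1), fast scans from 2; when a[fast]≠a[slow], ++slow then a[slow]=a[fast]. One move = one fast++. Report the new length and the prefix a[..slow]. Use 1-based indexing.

length 10; prefix = [1, 2, 3, 4, 6, 9, 10, 11, 13, 14]

slow=1 fast=2: a[fast]=1=a[slow] dup, fast++
slow=1 fast=3: a[fast]=2≠a[slow]=1 write a[2]=2, slow++,fast++
slow=2 fast=4: a[fast]=2=a[slow] dup, fast++
slow=2 fast=5: a[fast]=3≠a[slow]=2 write a[3]=3, slow++,fast++
slow=3 fast=6: a[fast]=4≠a[slow]=3 write a[4]=4, slow++,fast++
slow=4 fast=7: a[fast]=6≠a[slow]=4 write a[5]=6, slow++,fast++
slow=5 fast=8: a[fast]=9≠a[slow]=6 write a[6]=9, slow++,fast++
slow=6 fast=9: a[fast]=9=a[slow] dup, fast++
slow=6 fast=10: a[fast]=10≠a[slow]=9 write a[7]=10, slow++,fast++
slow=7 fast=11: a[fast]=11≠a[slow]=10 write a[8]=11, slow++,fast++
slow=8 fast=12: a[fast]=11=a[slow] dup, fast++
slow=8 fast=13: a[fast]=13≠a[slow]=11 write a[9]=13, slow++,fast++
slow=9 fast=14: a[fast]=14≠a[slow]=13 write a[10]=14, slow++,fast++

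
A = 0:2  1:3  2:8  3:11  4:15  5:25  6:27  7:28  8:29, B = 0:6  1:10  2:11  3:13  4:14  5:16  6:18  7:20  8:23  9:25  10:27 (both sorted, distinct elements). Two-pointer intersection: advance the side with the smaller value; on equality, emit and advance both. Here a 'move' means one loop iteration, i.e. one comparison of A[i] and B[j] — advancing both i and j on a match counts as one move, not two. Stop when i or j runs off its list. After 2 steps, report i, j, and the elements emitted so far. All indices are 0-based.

[i=0,j=0] 2<6 → i++
[i=1,j=0] 3<6 → i++

i=2, j=0, emitted=[]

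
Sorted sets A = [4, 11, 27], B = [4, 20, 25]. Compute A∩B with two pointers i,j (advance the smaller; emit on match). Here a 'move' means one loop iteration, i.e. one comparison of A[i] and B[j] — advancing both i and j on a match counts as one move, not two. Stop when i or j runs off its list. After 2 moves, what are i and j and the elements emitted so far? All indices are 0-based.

i=0 j=0: 4==4 emit, i++,j++
i=1 j=1: 11<20, i++

i=2, j=1, emitted=[4]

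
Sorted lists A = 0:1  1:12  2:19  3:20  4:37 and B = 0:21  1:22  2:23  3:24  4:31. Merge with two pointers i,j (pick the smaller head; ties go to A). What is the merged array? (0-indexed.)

[1, 12, 19, 20, 21, 22, 23, 24, 31, 37]

[i=0,j=0] A[i]=1<=B[j]=21 take 1 → i++
[i=1,j=0] A[i]=12<=B[j]=21 take 12 → i++
[i=2,j=0] A[i]=19<=B[j]=21 take 19 → i++
[i=3,j=0] A[i]=20<=B[j]=21 take 20 → i++
[i=4,j=0] A[i]=37>B[j]=21 take 21 → j++
[i=4,j=1] A[i]=37>B[j]=22 take 22 → j++
[i=4,j=2] A[i]=37>B[j]=23 take 23 → j++
[i=4,j=3] A[i]=37>B[j]=24 take 24 → j++
[i=4,j=4] A[i]=37>B[j]=31 take 31 → j++
[i=4,j=5] B done, take A[i]=37 → i++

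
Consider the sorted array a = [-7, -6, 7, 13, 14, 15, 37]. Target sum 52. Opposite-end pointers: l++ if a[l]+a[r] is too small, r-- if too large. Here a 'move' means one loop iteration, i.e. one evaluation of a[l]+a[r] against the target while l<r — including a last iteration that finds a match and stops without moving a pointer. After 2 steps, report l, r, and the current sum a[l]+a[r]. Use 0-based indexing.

l=2, r=6, sum=44

l=0 r=6: -7+37=30 <52, l++
l=1 r=6: -6+37=31 <52, l++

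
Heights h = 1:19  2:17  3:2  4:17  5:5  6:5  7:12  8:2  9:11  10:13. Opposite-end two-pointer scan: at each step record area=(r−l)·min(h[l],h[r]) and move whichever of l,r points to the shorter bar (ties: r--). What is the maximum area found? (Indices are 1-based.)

[1,10] min(19,13)*9=117 best=117 * → r--
[1,9] min(19,11)*8=88 best=117 → r--
[1,8] min(19,2)*7=14 best=117 → r--
[1,7] min(19,12)*6=72 best=117 → r--
[1,6] min(19,5)*5=25 best=117 → r--
[1,5] min(19,5)*4=20 best=117 → r--
[1,4] min(19,17)*3=51 best=117 → r--
[1,3] min(19,2)*2=4 best=117 → r--
[1,2] min(19,17)*1=17 best=117 → r--

max area = 117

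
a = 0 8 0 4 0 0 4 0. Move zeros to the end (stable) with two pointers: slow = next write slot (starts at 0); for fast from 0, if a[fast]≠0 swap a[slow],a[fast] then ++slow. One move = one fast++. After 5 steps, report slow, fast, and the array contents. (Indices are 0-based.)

slow=0 fast=0: a[fast]=0, fast++
slow=0 fast=1: a[fast]=8≠0 swap→a[0]=8, slow++,fast++
slow=1 fast=2: a[fast]=0, fast++
slow=1 fast=3: a[fast]=4≠0 swap→a[1]=4, slow++,fast++
slow=2 fast=4: a[fast]=0, fast++

slow=2, fast=5, a=[8, 4, 0, 0, 0, 0, 4, 0]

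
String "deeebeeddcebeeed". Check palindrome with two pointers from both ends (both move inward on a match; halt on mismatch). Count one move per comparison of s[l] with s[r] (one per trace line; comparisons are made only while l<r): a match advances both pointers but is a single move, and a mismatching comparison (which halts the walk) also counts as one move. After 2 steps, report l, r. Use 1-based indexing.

l=3, r=14

[1,16] 'd'=='d' → l++,r--
[2,15] 'e'=='e' → l++,r--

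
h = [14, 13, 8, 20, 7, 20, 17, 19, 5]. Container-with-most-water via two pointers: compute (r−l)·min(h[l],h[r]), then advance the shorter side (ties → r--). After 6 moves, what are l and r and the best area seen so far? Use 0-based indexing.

l=0 r=8: min(14,5)*8=40 best=40 *, r--
l=0 r=7: min(14,19)*7=98 best=98 *, l++
l=1 r=7: min(13,19)*6=78 best=98, l++
l=2 r=7: min(8,19)*5=40 best=98, l++
l=3 r=7: min(20,19)*4=76 best=98, r--
l=3 r=6: min(20,17)*3=51 best=98, r--

l=3, r=5, best area=98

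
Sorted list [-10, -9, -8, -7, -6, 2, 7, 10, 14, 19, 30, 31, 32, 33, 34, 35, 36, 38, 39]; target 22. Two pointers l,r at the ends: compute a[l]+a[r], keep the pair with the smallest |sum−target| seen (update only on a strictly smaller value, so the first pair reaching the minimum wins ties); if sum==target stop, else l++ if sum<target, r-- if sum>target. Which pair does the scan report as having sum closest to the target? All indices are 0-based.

pair (-10, 32) with sum 22 (|Δ|=0)

l=0 r=18: -10+39=29 d=7 *, r--
l=0 r=17: -10+38=28 d=6 *, r--
l=0 r=16: -10+36=26 d=4 *, r--
l=0 r=15: -10+35=25 d=3 *, r--
l=0 r=14: -10+34=24 d=2 *, r--
l=0 r=13: -10+33=23 d=1 *, r--
l=0 r=12: -10+32=22 d=0 *, stop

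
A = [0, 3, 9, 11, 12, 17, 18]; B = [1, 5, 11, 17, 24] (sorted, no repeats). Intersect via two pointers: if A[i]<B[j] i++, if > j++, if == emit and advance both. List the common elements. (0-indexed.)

intersection = [11, 17]

[i=0,j=0] 0<1 → i++
[i=1,j=0] 3>1 → j++
[i=1,j=1] 3<5 → i++
[i=2,j=1] 9>5 → j++
[i=2,j=2] 9<11 → i++
[i=3,j=2] 11==11 emit → i++,j++
[i=4,j=3] 12<17 → i++
[i=5,j=3] 17==17 emit → i++,j++
[i=6,j=4] 18<24 → i++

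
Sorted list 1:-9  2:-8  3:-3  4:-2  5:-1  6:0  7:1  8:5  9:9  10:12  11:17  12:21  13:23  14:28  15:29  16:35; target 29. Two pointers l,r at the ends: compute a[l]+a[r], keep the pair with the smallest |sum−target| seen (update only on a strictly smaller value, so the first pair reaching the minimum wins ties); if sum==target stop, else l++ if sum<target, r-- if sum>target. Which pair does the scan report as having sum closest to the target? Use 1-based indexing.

l=1 r=16: -9+35=26 d=3 *, l++
l=2 r=16: -8+35=27 d=2 *, l++
l=3 r=16: -3+35=32 d=3, r--
l=3 r=15: -3+29=26 d=3, l++
l=4 r=15: -2+29=27 d=2, l++
l=5 r=15: -1+29=28 d=1 *, l++
l=6 r=15: 0+29=29 d=0 *, stop

pair (0, 29) with sum 29 (|Δ|=0)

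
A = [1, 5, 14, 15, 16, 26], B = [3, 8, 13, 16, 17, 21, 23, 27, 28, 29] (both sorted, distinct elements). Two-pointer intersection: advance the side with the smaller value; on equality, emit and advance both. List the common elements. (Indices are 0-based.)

[i=0,j=0] 1<3 → i++
[i=1,j=0] 5>3 → j++
[i=1,j=1] 5<8 → i++
[i=2,j=1] 14>8 → j++
[i=2,j=2] 14>13 → j++
[i=2,j=3] 14<16 → i++
[i=3,j=3] 15<16 → i++
[i=4,j=3] 16==16 emit → i++,j++
[i=5,j=4] 26>17 → j++
[i=5,j=5] 26>21 → j++
[i=5,j=6] 26>23 → j++
[i=5,j=7] 26<27 → i++

intersection = [16]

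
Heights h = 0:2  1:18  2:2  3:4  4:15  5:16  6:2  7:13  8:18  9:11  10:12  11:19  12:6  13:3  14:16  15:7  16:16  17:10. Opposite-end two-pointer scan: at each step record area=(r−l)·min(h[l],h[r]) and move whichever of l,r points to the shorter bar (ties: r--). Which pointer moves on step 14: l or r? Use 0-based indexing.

l

[0,17] min(2,10)*17=34 best=34 * → l++
[1,17] min(18,10)*16=160 best=160 * → r--
[1,16] min(18,16)*15=240 best=240 * → r--
[1,15] min(18,7)*14=98 best=240 → r--
[1,14] min(18,16)*13=208 best=240 → r--
[1,13] min(18,3)*12=36 best=240 → r--
[1,12] min(18,6)*11=66 best=240 → r--
[1,11] min(18,19)*10=180 best=240 → l++
[2,11] min(2,19)*9=18 best=240 → l++
[3,11] min(4,19)*8=32 best=240 → l++
[4,11] min(15,19)*7=105 best=240 → l++
[5,11] min(16,19)*6=96 best=240 → l++
[6,11] min(2,19)*5=10 best=240 → l++
[7,11] min(13,19)*4=52 best=240 → l++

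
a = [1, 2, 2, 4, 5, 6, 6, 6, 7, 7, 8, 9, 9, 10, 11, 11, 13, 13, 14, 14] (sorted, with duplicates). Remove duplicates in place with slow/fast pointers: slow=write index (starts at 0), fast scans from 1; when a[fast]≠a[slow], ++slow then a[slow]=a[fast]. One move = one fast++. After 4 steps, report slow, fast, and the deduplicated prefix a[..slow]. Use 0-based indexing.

(s=0,f=1) a[fast]=2≠a[slow]=1 write a[1]=2 → slow++,fast++
(s=1,f=2) a[fast]=2=a[slow] dup → fast++
(s=1,f=3) a[fast]=4≠a[slow]=2 write a[2]=4 → slow++,fast++
(s=2,f=4) a[fast]=5≠a[slow]=4 write a[3]=5 → slow++,fast++

slow=3, fast=5, prefix=[1, 2, 4, 5]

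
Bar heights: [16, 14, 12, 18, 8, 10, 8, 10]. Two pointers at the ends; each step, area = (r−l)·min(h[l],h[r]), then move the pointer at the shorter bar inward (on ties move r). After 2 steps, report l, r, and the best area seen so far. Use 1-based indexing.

l=1 r=8: min(16,10)*7=70 best=70 *, r--
l=1 r=7: min(16,8)*6=48 best=70, r--

l=1, r=6, best area=70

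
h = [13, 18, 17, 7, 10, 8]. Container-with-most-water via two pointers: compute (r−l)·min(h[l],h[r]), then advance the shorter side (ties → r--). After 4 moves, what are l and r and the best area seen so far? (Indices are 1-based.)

l=1 r=6: min(13,8)*5=40 best=40 *, r--
l=1 r=5: min(13,10)*4=40 best=40, r--
l=1 r=4: min(13,7)*3=21 best=40, r--
l=1 r=3: min(13,17)*2=26 best=40, l++

l=2, r=3, best area=40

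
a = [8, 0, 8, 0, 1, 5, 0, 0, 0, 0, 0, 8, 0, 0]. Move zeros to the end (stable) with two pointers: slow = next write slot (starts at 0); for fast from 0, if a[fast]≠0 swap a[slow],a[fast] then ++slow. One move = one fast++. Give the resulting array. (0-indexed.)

[8, 8, 1, 5, 8, 0, 0, 0, 0, 0, 0, 0, 0, 0]

(s=0,f=0) a[fast]=8≠0 swap→a[0]=8 → slow++,fast++
(s=1,f=1) a[fast]=0 → fast++
(s=1,f=2) a[fast]=8≠0 swap→a[1]=8 → slow++,fast++
(s=2,f=3) a[fast]=0 → fast++
(s=2,f=4) a[fast]=1≠0 swap→a[2]=1 → slow++,fast++
(s=3,f=5) a[fast]=5≠0 swap→a[3]=5 → slow++,fast++
(s=4,f=6) a[fast]=0 → fast++
(s=4,f=7) a[fast]=0 → fast++
(s=4,f=8) a[fast]=0 → fast++
(s=4,f=9) a[fast]=0 → fast++
(s=4,f=10) a[fast]=0 → fast++
(s=4,f=11) a[fast]=8≠0 swap→a[4]=8 → slow++,fast++
(s=5,f=12) a[fast]=0 → fast++
(s=5,f=13) a[fast]=0 → fast++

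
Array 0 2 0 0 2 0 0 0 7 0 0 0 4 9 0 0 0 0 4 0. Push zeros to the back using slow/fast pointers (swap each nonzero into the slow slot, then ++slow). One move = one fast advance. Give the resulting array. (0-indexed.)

[2, 2, 7, 4, 9, 4, 0, 0, 0, 0, 0, 0, 0, 0, 0, 0, 0, 0, 0, 0]

(s=0,f=0) a[fast]=0 → fast++
(s=0,f=1) a[fast]=2≠0 swap→a[0]=2 → slow++,fast++
(s=1,f=2) a[fast]=0 → fast++
(s=1,f=3) a[fast]=0 → fast++
(s=1,f=4) a[fast]=2≠0 swap→a[1]=2 → slow++,fast++
(s=2,f=5) a[fast]=0 → fast++
(s=2,f=6) a[fast]=0 → fast++
(s=2,f=7) a[fast]=0 → fast++
(s=2,f=8) a[fast]=7≠0 swap→a[2]=7 → slow++,fast++
(s=3,f=9) a[fast]=0 → fast++
(s=3,f=10) a[fast]=0 → fast++
(s=3,f=11) a[fast]=0 → fast++
(s=3,f=12) a[fast]=4≠0 swap→a[3]=4 → slow++,fast++
(s=4,f=13) a[fast]=9≠0 swap→a[4]=9 → slow++,fast++
(s=5,f=14) a[fast]=0 → fast++
(s=5,f=15) a[fast]=0 → fast++
(s=5,f=16) a[fast]=0 → fast++
(s=5,f=17) a[fast]=0 → fast++
(s=5,f=18) a[fast]=4≠0 swap→a[5]=4 → slow++,fast++
(s=6,f=19) a[fast]=0 → fast++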